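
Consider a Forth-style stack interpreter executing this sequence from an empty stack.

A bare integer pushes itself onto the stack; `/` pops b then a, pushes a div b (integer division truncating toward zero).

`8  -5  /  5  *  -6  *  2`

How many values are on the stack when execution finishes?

8  → 8
-5 → 8 -5
/  → -1
5  → -1 5
*  → -5
-6 → -5 -6
*  → 30
2  → 30 2

2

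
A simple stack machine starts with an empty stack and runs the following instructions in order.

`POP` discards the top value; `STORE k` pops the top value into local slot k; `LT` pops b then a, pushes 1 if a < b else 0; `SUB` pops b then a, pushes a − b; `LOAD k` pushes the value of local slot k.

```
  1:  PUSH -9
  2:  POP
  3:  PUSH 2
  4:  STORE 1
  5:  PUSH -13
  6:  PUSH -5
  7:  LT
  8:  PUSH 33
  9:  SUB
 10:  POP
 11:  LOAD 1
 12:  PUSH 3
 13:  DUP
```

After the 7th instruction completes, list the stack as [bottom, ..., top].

PUSH -9  : -9
POP      : (empty)
PUSH 2   : 2
STORE 1  : (empty)
PUSH -13 : -13
PUSH -5  : -13 -5
LT       : 1

[1]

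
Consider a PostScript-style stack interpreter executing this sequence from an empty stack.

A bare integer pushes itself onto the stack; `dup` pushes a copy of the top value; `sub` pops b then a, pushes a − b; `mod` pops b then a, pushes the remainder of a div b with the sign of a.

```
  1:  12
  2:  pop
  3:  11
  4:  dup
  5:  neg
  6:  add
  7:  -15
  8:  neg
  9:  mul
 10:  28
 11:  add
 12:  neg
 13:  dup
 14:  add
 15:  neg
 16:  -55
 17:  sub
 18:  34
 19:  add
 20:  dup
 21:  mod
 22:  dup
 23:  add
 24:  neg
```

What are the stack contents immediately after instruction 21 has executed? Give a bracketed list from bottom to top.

[0]

12   12
pop  (empty)
11   11
dup  11 11
neg  11 -11
add  0
-15  0 -15
neg  0 15
mul  0
28   0 28
add  28
neg  -28
dup  -28 -28
add  -56
neg  56
-55  56 -55
sub  111
34   111 34
add  145
dup  145 145
mod  0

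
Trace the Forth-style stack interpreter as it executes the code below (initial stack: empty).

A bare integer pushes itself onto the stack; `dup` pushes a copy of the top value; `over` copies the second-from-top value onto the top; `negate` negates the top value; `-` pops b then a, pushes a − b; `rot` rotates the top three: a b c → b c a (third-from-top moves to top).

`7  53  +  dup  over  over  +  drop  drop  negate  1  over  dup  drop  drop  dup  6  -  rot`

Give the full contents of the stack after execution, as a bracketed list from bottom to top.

7      → 7
53     → 7 53
+      → 60
dup    → 60 60
over   → 60 60 60
over   → 60 60 60 60
+      → 60 60 120
drop   → 60 60
drop   → 60
negate → -60
1      → -60 1
over   → -60 1 -60
dup    → -60 1 -60 -60
drop   → -60 1 -60
drop   → -60 1
dup    → -60 1 1
6      → -60 1 1 6
-      → -60 1 -5
rot    → 1 -5 -60

[1, -5, -60]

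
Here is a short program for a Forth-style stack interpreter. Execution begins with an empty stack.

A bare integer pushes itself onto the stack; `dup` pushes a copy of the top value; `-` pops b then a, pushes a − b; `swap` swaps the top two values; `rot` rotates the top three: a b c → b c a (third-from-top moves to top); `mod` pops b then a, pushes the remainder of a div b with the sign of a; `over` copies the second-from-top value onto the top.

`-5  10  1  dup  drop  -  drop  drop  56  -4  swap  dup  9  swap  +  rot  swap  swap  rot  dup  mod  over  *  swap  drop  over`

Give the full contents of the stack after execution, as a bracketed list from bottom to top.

[65, 0, 65]

-5   -> -5
10   -> -5 10
1    -> -5 10 1
dup  -> -5 10 1 1
drop -> -5 10 1
-    -> -5 9
drop -> -5
drop -> (empty)
56   -> 56
-4   -> 56 -4
swap -> -4 56
dup  -> -4 56 56
9    -> -4 56 56 9
swap -> -4 56 9 56
+    -> -4 56 65
rot  -> 56 65 -4
swap -> 56 -4 65
swap -> 56 65 -4
rot  -> 65 -4 56
dup  -> 65 -4 56 56
mod  -> 65 -4 0
over -> 65 -4 0 -4
*    -> 65 -4 0
swap -> 65 0 -4
drop -> 65 0
over -> 65 0 65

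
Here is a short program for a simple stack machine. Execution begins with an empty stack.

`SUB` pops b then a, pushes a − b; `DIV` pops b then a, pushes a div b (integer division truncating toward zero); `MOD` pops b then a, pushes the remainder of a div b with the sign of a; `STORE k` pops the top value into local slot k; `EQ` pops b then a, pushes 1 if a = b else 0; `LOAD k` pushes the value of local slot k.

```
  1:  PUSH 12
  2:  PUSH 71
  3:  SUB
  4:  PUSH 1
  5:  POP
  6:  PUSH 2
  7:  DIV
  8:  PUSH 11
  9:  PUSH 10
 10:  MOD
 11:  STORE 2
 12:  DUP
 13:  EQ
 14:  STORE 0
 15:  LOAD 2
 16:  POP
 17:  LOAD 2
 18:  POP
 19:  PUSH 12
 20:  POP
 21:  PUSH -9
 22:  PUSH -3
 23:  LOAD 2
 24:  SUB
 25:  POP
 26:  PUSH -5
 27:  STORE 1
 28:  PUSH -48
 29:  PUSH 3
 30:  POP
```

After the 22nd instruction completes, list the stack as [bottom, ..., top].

[-9, -3]

PUSH 12 → [12]
PUSH 71 → [12, 71]
SUB     → [-59]
PUSH 1  → [-59, 1]
POP     → [-59]
PUSH 2  → [-59, 2]
DIV     → [-29]
PUSH 11 → [-29, 11]
PUSH 10 → [-29, 11, 10]
MOD     → [-29, 1]
STORE 2 → [-29]
DUP     → [-29, -29]
EQ      → [1]
STORE 0 → []
LOAD 2  → [1]
POP     → []
LOAD 2  → [1]
POP     → []
PUSH 12 → [12]
POP     → []
PUSH -9 → [-9]
PUSH -3 → [-9, -3]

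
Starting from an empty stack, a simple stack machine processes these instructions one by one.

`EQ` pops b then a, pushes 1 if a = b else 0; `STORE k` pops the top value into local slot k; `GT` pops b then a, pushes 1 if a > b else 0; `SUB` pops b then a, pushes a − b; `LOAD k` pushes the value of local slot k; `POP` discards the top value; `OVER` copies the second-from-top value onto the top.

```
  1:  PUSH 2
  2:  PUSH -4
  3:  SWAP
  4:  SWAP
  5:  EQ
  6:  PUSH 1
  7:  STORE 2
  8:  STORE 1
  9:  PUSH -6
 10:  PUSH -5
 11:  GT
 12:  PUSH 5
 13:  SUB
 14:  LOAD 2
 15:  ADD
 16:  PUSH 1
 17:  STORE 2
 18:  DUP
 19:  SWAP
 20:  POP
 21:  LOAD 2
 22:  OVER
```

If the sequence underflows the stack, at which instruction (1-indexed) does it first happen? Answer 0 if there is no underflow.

PUSH 2  -> [2]
PUSH -4 -> [2, -4]
SWAP    -> [-4, 2]
SWAP    -> [2, -4]
EQ      -> [0]
PUSH 1  -> [0, 1]
STORE 2 -> [0]
STORE 1 -> []
PUSH -6 -> [-6]
PUSH -5 -> [-6, -5]
GT      -> [0]
PUSH 5  -> [0, 5]
SUB     -> [-5]
LOAD 2  -> [-5, 1]
ADD     -> [-4]
PUSH 1  -> [-4, 1]
STORE 2 -> [-4]
DUP     -> [-4, -4]
SWAP    -> [-4, -4]
POP     -> [-4]
LOAD 2  -> [-4, 1]
OVER    -> [-4, 1, -4]

0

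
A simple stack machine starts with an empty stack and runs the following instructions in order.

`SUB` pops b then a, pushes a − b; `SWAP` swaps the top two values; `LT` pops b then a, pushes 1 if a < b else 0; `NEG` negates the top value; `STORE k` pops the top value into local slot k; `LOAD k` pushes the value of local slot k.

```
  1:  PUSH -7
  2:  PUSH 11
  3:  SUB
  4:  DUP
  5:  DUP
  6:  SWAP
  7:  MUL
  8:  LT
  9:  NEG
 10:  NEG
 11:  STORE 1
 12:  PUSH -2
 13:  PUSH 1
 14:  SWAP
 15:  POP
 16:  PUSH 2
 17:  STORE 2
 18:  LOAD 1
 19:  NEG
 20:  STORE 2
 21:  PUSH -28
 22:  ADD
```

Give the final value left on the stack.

PUSH -7  : -7
PUSH 11  : -7 11
SUB      : -18
DUP      : -18 -18
DUP      : -18 -18 -18
SWAP     : -18 -18 -18
MUL      : -18 324
LT       : 1
NEG      : -1
NEG      : 1
STORE 1  : (empty)
PUSH -2  : -2
PUSH 1   : -2 1
SWAP     : 1 -2
POP      : 1
PUSH 2   : 1 2
STORE 2  : 1
LOAD 1   : 1 1
NEG      : 1 -1
STORE 2  : 1
PUSH -28 : 1 -28
ADD      : -27

-27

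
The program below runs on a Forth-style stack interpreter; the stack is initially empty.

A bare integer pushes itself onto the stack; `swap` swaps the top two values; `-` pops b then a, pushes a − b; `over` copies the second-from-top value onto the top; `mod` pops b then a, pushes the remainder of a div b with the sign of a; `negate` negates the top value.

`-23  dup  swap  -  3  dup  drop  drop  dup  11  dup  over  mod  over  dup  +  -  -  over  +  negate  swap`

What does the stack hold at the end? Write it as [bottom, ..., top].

[0, -33, 0]

-23    → [-23]
dup    → [-23, -23]
swap   → [-23, -23]
-      → [0]
3      → [0, 3]
dup    → [0, 3, 3]
drop   → [0, 3]
drop   → [0]
dup    → [0, 0]
11     → [0, 0, 11]
dup    → [0, 0, 11, 11]
over   → [0, 0, 11, 11, 11]
mod    → [0, 0, 11, 0]
over   → [0, 0, 11, 0, 11]
dup    → [0, 0, 11, 0, 11, 11]
+      → [0, 0, 11, 0, 22]
-      → [0, 0, 11, -22]
-      → [0, 0, 33]
over   → [0, 0, 33, 0]
+      → [0, 0, 33]
negate → [0, 0, -33]
swap   → [0, -33, 0]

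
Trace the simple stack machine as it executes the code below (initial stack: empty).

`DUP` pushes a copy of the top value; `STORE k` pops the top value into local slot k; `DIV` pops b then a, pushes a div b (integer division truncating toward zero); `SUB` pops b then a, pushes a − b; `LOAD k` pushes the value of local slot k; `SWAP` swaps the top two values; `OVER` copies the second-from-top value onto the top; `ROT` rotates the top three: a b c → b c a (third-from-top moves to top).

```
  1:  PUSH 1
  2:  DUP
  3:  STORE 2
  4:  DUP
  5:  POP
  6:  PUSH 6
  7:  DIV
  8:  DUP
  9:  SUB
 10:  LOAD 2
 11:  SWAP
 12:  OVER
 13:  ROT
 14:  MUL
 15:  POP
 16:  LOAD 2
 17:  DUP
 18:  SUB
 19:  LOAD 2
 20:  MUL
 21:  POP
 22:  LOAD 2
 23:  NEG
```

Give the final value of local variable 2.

1

PUSH 1   1
DUP      1 1
STORE 2  1
DUP      1 1
POP      1
PUSH 6   1 6
DIV      0
DUP      0 0
SUB      0
LOAD 2   0 1
SWAP     1 0
OVER     1 0 1
ROT      0 1 1
MUL      0 1
POP      0
LOAD 2   0 1
DUP      0 1 1
SUB      0 0
LOAD 2   0 0 1
MUL      0 0
POP      0
LOAD 2   0 1
NEG      0 -1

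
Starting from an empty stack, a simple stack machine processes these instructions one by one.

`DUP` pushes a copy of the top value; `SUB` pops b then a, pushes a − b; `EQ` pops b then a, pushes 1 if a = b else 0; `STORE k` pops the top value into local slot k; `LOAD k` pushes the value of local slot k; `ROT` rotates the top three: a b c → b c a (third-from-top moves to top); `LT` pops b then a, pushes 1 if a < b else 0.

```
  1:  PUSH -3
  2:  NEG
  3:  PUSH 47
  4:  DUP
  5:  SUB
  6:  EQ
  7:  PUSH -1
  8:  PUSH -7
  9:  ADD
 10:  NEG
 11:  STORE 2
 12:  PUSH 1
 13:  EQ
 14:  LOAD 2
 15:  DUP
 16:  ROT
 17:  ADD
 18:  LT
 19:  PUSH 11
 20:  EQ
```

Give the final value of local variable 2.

8

PUSH -3 -> -3
NEG     -> 3
PUSH 47 -> 3 47
DUP     -> 3 47 47
SUB     -> 3 0
EQ      -> 0
PUSH -1 -> 0 -1
PUSH -7 -> 0 -1 -7
ADD     -> 0 -8
NEG     -> 0 8
STORE 2 -> 0
PUSH 1  -> 0 1
EQ      -> 0
LOAD 2  -> 0 8
DUP     -> 0 8 8
ROT     -> 8 8 0
ADD     -> 8 8
LT      -> 0
PUSH 11 -> 0 11
EQ      -> 0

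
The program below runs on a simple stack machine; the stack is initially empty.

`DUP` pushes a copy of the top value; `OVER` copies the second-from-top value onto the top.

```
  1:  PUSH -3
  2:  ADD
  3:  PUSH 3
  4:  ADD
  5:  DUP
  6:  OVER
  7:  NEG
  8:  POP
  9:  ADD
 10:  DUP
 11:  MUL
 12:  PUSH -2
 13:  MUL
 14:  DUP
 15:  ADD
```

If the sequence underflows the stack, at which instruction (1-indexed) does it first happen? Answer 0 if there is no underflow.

PUSH -3 : [-3]
ADD  — needs 2 operands, stack has 1 → underflow

2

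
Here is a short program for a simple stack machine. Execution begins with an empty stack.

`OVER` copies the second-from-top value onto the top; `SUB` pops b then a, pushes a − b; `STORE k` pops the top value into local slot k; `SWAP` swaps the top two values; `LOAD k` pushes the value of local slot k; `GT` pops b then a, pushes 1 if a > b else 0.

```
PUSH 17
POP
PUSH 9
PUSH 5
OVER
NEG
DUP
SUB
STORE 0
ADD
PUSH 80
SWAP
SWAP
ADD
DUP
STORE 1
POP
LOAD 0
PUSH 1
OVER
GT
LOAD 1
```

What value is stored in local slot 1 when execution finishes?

PUSH 17  [17]
POP      []
PUSH 9   [9]
PUSH 5   [9, 5]
OVER     [9, 5, 9]
NEG      [9, 5, -9]
DUP      [9, 5, -9, -9]
SUB      [9, 5, 0]
STORE 0  [9, 5]
ADD      [14]
PUSH 80  [14, 80]
SWAP     [80, 14]
SWAP     [14, 80]
ADD      [94]
DUP      [94, 94]
STORE 1  [94]
POP      []
LOAD 0   [0]
PUSH 1   [0, 1]
OVER     [0, 1, 0]
GT       [0, 1]
LOAD 1   [0, 1, 94]

94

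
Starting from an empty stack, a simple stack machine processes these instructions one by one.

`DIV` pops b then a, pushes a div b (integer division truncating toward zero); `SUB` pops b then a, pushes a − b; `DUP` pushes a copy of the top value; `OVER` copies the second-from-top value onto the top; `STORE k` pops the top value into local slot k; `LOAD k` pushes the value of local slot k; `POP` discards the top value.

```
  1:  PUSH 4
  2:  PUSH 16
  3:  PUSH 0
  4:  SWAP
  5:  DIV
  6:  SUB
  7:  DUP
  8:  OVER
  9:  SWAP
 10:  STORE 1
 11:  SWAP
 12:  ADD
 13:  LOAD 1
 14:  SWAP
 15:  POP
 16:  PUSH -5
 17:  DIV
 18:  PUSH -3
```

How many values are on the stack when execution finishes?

PUSH 4   4
PUSH 16  4 16
PUSH 0   4 16 0
SWAP     4 0 16
DIV      4 0
SUB      4
DUP      4 4
OVER     4 4 4
SWAP     4 4 4
STORE 1  4 4
SWAP     4 4
ADD      8
LOAD 1   8 4
SWAP     4 8
POP      4
PUSH -5  4 -5
DIV      0
PUSH -3  0 -3

2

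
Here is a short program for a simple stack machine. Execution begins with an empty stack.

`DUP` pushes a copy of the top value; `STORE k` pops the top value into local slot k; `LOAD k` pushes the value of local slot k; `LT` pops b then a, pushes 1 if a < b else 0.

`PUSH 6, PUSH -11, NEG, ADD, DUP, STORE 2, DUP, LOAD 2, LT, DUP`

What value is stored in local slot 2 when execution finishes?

17

PUSH 6   : [6]
PUSH -11 : [6, -11]
NEG      : [6, 11]
ADD      : [17]
DUP      : [17, 17]
STORE 2  : [17]
DUP      : [17, 17]
LOAD 2   : [17, 17, 17]
LT       : [17, 0]
DUP      : [17, 0, 0]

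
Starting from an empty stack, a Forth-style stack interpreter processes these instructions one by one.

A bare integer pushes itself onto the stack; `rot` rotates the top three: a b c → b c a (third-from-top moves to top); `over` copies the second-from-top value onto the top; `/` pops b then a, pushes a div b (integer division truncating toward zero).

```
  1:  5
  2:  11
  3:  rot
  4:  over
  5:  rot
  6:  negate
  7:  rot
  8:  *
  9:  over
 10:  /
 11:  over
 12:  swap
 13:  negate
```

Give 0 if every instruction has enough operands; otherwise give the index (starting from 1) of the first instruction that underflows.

3

5  -> [5]
11 -> [5, 11]
rot  — needs 3 operands, stack has 2 → underflow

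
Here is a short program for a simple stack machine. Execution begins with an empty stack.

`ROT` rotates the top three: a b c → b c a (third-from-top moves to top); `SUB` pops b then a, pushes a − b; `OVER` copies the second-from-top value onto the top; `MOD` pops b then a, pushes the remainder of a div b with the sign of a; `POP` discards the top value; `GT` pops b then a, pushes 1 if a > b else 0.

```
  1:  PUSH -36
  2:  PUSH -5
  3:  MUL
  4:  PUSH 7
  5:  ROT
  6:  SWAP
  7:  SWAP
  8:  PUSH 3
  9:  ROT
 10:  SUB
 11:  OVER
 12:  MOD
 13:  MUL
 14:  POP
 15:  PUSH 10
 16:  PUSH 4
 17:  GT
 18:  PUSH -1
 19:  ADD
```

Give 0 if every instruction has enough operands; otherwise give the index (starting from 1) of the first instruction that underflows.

PUSH -36  [-36]
PUSH -5   [-36, -5]
MUL       [180]
PUSH 7    [180, 7]
ROT  — needs 3 operands, stack has 2 → underflow

5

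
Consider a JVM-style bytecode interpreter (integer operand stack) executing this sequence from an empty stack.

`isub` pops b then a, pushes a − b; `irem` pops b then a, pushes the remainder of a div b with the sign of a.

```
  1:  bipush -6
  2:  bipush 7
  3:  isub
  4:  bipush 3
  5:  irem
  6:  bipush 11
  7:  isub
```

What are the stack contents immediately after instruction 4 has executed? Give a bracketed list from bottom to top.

bipush -6 → -6
bipush 7  → -6 7
isub      → -13
bipush 3  → -13 3

[-13, 3]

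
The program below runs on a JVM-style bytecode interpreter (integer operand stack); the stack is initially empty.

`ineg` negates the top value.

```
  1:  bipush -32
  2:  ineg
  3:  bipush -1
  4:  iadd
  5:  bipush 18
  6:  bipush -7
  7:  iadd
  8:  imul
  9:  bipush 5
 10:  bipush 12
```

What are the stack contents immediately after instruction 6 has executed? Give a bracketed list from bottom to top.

bipush -32 → [-32]
ineg       → [32]
bipush -1  → [32, -1]
iadd       → [31]
bipush 18  → [31, 18]
bipush -7  → [31, 18, -7]

[31, 18, -7]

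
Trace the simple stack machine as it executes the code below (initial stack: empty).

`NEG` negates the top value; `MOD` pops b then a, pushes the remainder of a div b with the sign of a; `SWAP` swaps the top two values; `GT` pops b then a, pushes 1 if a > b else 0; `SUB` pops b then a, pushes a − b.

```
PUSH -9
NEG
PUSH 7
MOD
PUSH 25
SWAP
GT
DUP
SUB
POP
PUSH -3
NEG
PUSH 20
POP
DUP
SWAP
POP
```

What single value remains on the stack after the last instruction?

PUSH -9 -> [-9]
NEG     -> [9]
PUSH 7  -> [9, 7]
MOD     -> [2]
PUSH 25 -> [2, 25]
SWAP    -> [25, 2]
GT      -> [1]
DUP     -> [1, 1]
SUB     -> [0]
POP     -> []
PUSH -3 -> [-3]
NEG     -> [3]
PUSH 20 -> [3, 20]
POP     -> [3]
DUP     -> [3, 3]
SWAP    -> [3, 3]
POP     -> [3]

3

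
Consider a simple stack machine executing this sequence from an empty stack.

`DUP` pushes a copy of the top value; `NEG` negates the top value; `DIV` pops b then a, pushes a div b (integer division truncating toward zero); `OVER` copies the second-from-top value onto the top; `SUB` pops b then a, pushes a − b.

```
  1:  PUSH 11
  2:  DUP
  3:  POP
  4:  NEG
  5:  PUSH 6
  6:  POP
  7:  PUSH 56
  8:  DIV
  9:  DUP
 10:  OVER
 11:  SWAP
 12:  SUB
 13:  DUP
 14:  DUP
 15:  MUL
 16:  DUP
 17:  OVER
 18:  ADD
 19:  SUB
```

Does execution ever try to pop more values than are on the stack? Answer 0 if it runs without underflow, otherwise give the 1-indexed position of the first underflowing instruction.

PUSH 11 -> [11]
DUP     -> [11, 11]
POP     -> [11]
NEG     -> [-11]
PUSH 6  -> [-11, 6]
POP     -> [-11]
PUSH 56 -> [-11, 56]
DIV     -> [0]
DUP     -> [0, 0]
OVER    -> [0, 0, 0]
SWAP    -> [0, 0, 0]
SUB     -> [0, 0]
DUP     -> [0, 0, 0]
DUP     -> [0, 0, 0, 0]
MUL     -> [0, 0, 0]
DUP     -> [0, 0, 0, 0]
OVER    -> [0, 0, 0, 0, 0]
ADD     -> [0, 0, 0, 0]
SUB     -> [0, 0, 0]

0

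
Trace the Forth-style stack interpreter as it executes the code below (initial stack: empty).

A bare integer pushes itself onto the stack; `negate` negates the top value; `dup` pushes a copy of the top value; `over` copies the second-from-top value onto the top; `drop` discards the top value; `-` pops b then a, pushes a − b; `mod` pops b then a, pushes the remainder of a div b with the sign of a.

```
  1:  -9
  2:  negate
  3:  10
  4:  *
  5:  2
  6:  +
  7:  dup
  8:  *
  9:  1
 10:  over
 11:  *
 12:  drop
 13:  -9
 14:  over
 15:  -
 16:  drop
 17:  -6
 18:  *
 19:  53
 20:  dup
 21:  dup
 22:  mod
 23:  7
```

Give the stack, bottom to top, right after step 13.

[8464, -9]

-9     → [-9]
negate → [9]
10     → [9, 10]
*      → [90]
2      → [90, 2]
+      → [92]
dup    → [92, 92]
*      → [8464]
1      → [8464, 1]
over   → [8464, 1, 8464]
*      → [8464, 8464]
drop   → [8464]
-9     → [8464, -9]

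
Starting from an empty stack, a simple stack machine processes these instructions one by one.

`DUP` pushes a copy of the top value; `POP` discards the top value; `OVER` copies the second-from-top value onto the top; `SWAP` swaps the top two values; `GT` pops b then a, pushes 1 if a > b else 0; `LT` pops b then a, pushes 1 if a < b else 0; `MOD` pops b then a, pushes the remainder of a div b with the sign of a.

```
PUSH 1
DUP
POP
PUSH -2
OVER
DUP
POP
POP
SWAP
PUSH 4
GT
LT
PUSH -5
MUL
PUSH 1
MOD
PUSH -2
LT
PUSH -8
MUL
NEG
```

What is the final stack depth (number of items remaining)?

1

PUSH 1  -> 1
DUP     -> 1 1
POP     -> 1
PUSH -2 -> 1 -2
OVER    -> 1 -2 1
DUP     -> 1 -2 1 1
POP     -> 1 -2 1
POP     -> 1 -2
SWAP    -> -2 1
PUSH 4  -> -2 1 4
GT      -> -2 0
LT      -> 1
PUSH -5 -> 1 -5
MUL     -> -5
PUSH 1  -> -5 1
MOD     -> 0
PUSH -2 -> 0 -2
LT      -> 0
PUSH -8 -> 0 -8
MUL     -> 0
NEG     -> 0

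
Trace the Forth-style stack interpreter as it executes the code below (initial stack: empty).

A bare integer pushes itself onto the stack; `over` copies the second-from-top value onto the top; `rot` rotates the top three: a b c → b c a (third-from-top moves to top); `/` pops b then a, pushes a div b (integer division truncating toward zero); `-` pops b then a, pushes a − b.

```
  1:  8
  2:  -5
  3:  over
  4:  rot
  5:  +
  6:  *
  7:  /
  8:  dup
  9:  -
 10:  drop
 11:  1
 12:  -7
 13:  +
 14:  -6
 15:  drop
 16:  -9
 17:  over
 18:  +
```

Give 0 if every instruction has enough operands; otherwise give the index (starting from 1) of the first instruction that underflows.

7

8    → [8]
-5   → [8, -5]
over → [8, -5, 8]
rot  → [-5, 8, 8]
+    → [-5, 16]
*    → [-80]
/  — needs 2 operands, stack has 1 → underflow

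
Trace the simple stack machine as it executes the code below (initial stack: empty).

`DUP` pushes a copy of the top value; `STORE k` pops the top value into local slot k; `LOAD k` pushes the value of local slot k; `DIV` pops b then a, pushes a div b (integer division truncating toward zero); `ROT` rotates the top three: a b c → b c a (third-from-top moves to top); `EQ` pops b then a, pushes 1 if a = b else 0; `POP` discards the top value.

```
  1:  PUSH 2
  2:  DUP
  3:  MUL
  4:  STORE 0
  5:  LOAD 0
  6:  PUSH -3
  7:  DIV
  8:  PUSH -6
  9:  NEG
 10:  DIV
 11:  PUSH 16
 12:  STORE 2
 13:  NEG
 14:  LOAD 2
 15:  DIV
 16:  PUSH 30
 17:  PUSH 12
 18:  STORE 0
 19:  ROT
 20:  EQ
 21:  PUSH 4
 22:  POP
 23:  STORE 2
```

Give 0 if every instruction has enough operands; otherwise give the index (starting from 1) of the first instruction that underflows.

19

PUSH 2   2
DUP      2 2
MUL      4
STORE 0  (empty)
LOAD 0   4
PUSH -3  4 -3
DIV      -1
PUSH -6  -1 -6
NEG      -1 6
DIV      0
PUSH 16  0 16
STORE 2  0
NEG      0
LOAD 2   0 16
DIV      0
PUSH 30  0 30
PUSH 12  0 30 12
STORE 0  0 30
ROT  — needs 3 operands, stack has 2 → underflow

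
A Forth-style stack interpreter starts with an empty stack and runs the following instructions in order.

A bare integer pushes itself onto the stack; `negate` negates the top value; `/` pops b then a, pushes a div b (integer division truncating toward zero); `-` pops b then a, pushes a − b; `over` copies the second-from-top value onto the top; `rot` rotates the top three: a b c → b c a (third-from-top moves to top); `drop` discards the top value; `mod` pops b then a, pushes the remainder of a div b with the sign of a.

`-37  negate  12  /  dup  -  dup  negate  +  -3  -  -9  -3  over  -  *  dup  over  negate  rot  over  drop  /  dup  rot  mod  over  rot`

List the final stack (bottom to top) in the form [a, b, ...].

-37    : [-37]
negate : [37]
12     : [37, 12]
/      : [3]
dup    : [3, 3]
-      : [0]
dup    : [0, 0]
negate : [0, 0]
+      : [0]
-3     : [0, -3]
-      : [3]
-9     : [3, -9]
-3     : [3, -9, -3]
over   : [3, -9, -3, -9]
-      : [3, -9, 6]
*      : [3, -54]
dup    : [3, -54, -54]
over   : [3, -54, -54, -54]
negate : [3, -54, -54, 54]
rot    : [3, -54, 54, -54]
over   : [3, -54, 54, -54, 54]
drop   : [3, -54, 54, -54]
/      : [3, -54, -1]
dup    : [3, -54, -1, -1]
rot    : [3, -1, -1, -54]
mod    : [3, -1, -1]
over   : [3, -1, -1, -1]
rot    : [3, -1, -1, -1]

[3, -1, -1, -1]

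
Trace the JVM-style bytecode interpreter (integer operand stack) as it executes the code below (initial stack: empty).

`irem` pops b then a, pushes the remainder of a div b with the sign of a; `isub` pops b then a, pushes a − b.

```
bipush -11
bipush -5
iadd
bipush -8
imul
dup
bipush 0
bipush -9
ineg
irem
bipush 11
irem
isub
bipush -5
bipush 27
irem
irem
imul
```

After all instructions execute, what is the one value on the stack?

384

bipush -11 → [-11]
bipush -5  → [-11, -5]
iadd       → [-16]
bipush -8  → [-16, -8]
imul       → [128]
dup        → [128, 128]
bipush 0   → [128, 128, 0]
bipush -9  → [128, 128, 0, -9]
ineg       → [128, 128, 0, 9]
irem       → [128, 128, 0]
bipush 11  → [128, 128, 0, 11]
irem       → [128, 128, 0]
isub       → [128, 128]
bipush -5  → [128, 128, -5]
bipush 27  → [128, 128, -5, 27]
irem       → [128, 128, -5]
irem       → [128, 3]
imul       → [384]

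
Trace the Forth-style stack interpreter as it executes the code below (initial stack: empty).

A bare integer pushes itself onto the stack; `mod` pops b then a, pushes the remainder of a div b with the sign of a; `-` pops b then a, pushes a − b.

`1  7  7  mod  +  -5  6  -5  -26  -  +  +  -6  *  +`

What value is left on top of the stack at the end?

-131

1    1
7    1 7
7    1 7 7
mod  1 0
+    1
-5   1 -5
6    1 -5 6
-5   1 -5 6 -5
-26  1 -5 6 -5 -26
-    1 -5 6 21
+    1 -5 27
+    1 22
-6   1 22 -6
*    1 -132
+    -131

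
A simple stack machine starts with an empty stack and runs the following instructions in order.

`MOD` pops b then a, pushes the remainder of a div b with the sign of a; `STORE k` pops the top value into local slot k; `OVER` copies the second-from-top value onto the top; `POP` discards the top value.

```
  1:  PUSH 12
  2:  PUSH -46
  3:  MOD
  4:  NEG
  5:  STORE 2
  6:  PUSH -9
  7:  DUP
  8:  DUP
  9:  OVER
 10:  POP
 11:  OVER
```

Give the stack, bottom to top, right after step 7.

[-9, -9]

PUSH 12  -> 12
PUSH -46 -> 12 -46
MOD      -> 12
NEG      -> -12
STORE 2  -> (empty)
PUSH -9  -> -9
DUP      -> -9 -9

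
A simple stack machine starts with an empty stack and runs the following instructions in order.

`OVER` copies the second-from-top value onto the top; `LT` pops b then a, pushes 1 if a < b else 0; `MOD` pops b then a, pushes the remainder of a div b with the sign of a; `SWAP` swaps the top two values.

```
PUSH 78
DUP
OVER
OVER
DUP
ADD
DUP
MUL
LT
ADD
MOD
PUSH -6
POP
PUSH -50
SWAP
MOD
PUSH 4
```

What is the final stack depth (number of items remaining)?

2

PUSH 78  : 78
DUP      : 78 78
OVER     : 78 78 78
OVER     : 78 78 78 78
DUP      : 78 78 78 78 78
ADD      : 78 78 78 156
DUP      : 78 78 78 156 156
MUL      : 78 78 78 24336
LT       : 78 78 1
ADD      : 78 79
MOD      : 78
PUSH -6  : 78 -6
POP      : 78
PUSH -50 : 78 -50
SWAP     : -50 78
MOD      : -50
PUSH 4   : -50 4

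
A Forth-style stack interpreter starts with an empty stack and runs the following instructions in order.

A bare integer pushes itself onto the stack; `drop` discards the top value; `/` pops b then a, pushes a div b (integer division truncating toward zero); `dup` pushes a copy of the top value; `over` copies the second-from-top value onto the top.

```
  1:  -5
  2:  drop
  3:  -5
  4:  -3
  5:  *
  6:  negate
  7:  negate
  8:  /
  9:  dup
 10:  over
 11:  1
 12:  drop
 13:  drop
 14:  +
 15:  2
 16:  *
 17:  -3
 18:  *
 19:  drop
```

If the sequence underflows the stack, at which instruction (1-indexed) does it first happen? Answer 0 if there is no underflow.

-5     : [-5]
drop   : []
-5     : [-5]
-3     : [-5, -3]
*      : [15]
negate : [-15]
negate : [15]
/  — needs 2 operands, stack has 1 → underflow

8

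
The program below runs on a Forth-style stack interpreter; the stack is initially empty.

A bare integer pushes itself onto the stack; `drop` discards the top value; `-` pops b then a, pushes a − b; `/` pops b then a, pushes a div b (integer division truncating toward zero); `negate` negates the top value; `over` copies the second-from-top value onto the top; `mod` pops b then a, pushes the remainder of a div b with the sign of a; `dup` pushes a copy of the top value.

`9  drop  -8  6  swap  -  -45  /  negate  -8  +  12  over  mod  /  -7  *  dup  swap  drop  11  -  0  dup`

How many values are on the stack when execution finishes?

3

9       9
drop    (empty)
-8      -8
6       -8 6
swap    6 -8
-       14
-45     14 -45
/       0
negate  0
-8      0 -8
+       -8
12      -8 12
over    -8 12 -8
mod     -8 4
/       -2
-7      -2 -7
*       14
dup     14 14
swap    14 14
drop    14
11      14 11
-       3
0       3 0
dup     3 0 0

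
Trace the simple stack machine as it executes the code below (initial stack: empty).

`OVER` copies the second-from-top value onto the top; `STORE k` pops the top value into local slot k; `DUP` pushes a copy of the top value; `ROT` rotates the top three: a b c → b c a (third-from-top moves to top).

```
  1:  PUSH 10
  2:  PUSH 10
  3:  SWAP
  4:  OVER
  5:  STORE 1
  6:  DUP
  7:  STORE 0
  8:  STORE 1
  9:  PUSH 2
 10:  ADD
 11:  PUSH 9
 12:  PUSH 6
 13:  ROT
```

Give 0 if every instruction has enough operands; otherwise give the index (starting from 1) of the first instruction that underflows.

PUSH 10  [10]
PUSH 10  [10, 10]
SWAP     [10, 10]
OVER     [10, 10, 10]
STORE 1  [10, 10]
DUP      [10, 10, 10]
STORE 0  [10, 10]
STORE 1  [10]
PUSH 2   [10, 2]
ADD      [12]
PUSH 9   [12, 9]
PUSH 6   [12, 9, 6]
ROT      [9, 6, 12]

0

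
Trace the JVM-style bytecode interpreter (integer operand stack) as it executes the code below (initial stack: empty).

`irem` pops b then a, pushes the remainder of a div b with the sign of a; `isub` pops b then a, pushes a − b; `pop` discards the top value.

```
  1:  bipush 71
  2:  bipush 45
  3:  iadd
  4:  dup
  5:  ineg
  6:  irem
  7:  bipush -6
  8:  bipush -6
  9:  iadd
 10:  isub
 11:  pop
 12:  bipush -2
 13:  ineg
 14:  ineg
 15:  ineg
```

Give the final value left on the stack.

2

bipush 71 -> [71]
bipush 45 -> [71, 45]
iadd      -> [116]
dup       -> [116, 116]
ineg      -> [116, -116]
irem      -> [0]
bipush -6 -> [0, -6]
bipush -6 -> [0, -6, -6]
iadd      -> [0, -12]
isub      -> [12]
pop       -> []
bipush -2 -> [-2]
ineg      -> [2]
ineg      -> [-2]
ineg      -> [2]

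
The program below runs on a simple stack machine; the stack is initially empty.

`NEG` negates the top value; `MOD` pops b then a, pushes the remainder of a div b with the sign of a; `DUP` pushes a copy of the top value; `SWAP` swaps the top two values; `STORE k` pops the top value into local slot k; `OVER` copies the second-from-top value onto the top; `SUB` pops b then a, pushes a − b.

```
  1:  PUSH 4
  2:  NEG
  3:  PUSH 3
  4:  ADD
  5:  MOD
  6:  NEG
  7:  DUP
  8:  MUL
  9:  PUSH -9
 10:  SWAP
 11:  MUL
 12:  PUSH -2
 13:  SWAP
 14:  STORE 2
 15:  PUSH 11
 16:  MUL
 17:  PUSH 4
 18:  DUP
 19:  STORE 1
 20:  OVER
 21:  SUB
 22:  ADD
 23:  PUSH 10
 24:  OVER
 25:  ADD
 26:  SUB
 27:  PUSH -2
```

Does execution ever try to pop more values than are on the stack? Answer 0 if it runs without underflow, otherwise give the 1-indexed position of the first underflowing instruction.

PUSH 4 → [4]
NEG    → [-4]
PUSH 3 → [-4, 3]
ADD    → [-1]
MOD  — needs 2 operands, stack has 1 → underflow

5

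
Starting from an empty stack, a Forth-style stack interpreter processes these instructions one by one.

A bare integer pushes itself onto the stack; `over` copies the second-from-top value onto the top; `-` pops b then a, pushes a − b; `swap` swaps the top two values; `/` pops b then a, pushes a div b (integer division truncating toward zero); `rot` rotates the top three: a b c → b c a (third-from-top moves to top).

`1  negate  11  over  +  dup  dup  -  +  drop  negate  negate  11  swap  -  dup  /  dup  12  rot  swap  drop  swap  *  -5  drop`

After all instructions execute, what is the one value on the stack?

1      : [1]
negate : [-1]
11     : [-1, 11]
over   : [-1, 11, -1]
+      : [-1, 10]
dup    : [-1, 10, 10]
dup    : [-1, 10, 10, 10]
-      : [-1, 10, 0]
+      : [-1, 10]
drop   : [-1]
negate : [1]
negate : [-1]
11     : [-1, 11]
swap   : [11, -1]
-      : [12]
dup    : [12, 12]
/      : [1]
dup    : [1, 1]
12     : [1, 1, 12]
rot    : [1, 12, 1]
swap   : [1, 1, 12]
drop   : [1, 1]
swap   : [1, 1]
*      : [1]
-5     : [1, -5]
drop   : [1]

1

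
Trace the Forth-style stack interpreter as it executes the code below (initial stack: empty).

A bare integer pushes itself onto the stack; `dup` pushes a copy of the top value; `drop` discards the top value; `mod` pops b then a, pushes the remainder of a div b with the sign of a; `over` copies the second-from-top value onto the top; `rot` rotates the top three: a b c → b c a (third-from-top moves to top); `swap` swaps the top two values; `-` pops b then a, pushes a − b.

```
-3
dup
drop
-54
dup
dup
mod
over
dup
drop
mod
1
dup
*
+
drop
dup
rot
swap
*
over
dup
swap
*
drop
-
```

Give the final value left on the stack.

-3    -3
dup   -3 -3
drop  -3
-54   -3 -54
dup   -3 -54 -54
dup   -3 -54 -54 -54
mod   -3 -54 0
over  -3 -54 0 -54
dup   -3 -54 0 -54 -54
drop  -3 -54 0 -54
mod   -3 -54 0
1     -3 -54 0 1
dup   -3 -54 0 1 1
*     -3 -54 0 1
+     -3 -54 1
drop  -3 -54
dup   -3 -54 -54
rot   -54 -54 -3
swap  -54 -3 -54
*     -54 162
over  -54 162 -54
dup   -54 162 -54 -54
swap  -54 162 -54 -54
*     -54 162 2916
drop  -54 162
-     -216

-216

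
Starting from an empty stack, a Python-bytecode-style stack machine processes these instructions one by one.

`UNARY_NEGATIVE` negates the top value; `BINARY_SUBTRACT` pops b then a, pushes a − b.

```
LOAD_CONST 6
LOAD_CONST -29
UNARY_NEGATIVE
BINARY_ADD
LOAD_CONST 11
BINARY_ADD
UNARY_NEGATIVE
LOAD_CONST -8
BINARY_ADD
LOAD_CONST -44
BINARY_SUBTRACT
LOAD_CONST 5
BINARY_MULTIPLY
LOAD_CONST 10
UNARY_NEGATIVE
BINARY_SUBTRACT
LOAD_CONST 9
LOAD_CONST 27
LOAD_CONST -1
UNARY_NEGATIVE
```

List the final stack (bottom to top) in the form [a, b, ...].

LOAD_CONST 6     [6]
LOAD_CONST -29   [6, -29]
UNARY_NEGATIVE   [6, 29]
BINARY_ADD       [35]
LOAD_CONST 11    [35, 11]
BINARY_ADD       [46]
UNARY_NEGATIVE   [-46]
LOAD_CONST -8    [-46, -8]
BINARY_ADD       [-54]
LOAD_CONST -44   [-54, -44]
BINARY_SUBTRACT  [-10]
LOAD_CONST 5     [-10, 5]
BINARY_MULTIPLY  [-50]
LOAD_CONST 10    [-50, 10]
UNARY_NEGATIVE   [-50, -10]
BINARY_SUBTRACT  [-40]
LOAD_CONST 9     [-40, 9]
LOAD_CONST 27    [-40, 9, 27]
LOAD_CONST -1    [-40, 9, 27, -1]
UNARY_NEGATIVE   [-40, 9, 27, 1]

[-40, 9, 27, 1]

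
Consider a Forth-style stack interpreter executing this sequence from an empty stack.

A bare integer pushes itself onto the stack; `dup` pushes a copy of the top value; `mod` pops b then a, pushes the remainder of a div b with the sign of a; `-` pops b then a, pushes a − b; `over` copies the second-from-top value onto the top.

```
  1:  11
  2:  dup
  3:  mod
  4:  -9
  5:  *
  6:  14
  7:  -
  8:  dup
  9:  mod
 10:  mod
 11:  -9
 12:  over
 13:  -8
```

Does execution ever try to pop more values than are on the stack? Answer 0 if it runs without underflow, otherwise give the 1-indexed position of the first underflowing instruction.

11   [11]
dup  [11, 11]
mod  [0]
-9   [0, -9]
*    [0]
14   [0, 14]
-    [-14]
dup  [-14, -14]
mod  [0]
mod  — needs 2 operands, stack has 1 → underflow

10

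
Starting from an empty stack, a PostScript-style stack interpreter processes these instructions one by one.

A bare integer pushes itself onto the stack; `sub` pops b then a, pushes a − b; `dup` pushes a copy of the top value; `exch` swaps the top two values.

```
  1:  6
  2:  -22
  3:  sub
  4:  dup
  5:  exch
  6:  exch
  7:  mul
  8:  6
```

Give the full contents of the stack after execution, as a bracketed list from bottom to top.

6     [6]
-22   [6, -22]
sub   [28]
dup   [28, 28]
exch  [28, 28]
exch  [28, 28]
mul   [784]
6     [784, 6]

[784, 6]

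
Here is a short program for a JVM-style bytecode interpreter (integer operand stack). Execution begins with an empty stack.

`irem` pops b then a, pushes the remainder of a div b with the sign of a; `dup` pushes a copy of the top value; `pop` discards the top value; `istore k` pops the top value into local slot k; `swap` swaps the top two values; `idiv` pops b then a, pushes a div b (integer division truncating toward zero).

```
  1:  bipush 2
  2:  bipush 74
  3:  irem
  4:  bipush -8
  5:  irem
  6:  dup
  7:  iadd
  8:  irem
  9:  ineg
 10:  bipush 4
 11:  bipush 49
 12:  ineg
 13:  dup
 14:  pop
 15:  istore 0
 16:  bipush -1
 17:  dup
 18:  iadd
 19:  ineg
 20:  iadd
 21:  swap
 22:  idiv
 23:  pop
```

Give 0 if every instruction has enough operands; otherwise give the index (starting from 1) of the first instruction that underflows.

8

bipush 2  -> 2
bipush 74 -> 2 74
irem      -> 2
bipush -8 -> 2 -8
irem      -> 2
dup       -> 2 2
iadd      -> 4
irem  — needs 2 operands, stack has 1 → underflow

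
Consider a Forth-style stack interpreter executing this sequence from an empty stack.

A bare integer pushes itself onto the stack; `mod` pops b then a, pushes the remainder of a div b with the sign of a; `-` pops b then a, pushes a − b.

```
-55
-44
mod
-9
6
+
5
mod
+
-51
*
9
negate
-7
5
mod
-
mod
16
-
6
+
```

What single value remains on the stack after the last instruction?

-55    → -55
-44    → -55 -44
mod    → -11
-9     → -11 -9
6      → -11 -9 6
+      → -11 -3
5      → -11 -3 5
mod    → -11 -3
+      → -14
-51    → -14 -51
*      → 714
9      → 714 9
negate → 714 -9
-7     → 714 -9 -7
5      → 714 -9 -7 5
mod    → 714 -9 -2
-      → 714 -7
mod    → 0
16     → 0 16
-      → -16
6      → -16 6
+      → -10

-10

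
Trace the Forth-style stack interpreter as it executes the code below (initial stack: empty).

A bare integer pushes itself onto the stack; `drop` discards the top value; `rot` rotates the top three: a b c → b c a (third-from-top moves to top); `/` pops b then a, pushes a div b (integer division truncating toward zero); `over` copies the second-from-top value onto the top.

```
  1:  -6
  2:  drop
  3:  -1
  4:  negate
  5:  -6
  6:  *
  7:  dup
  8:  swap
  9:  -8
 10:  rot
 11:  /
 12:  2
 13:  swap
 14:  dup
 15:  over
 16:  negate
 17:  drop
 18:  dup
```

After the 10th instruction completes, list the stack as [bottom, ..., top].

-6      [-6]
drop    []
-1      [-1]
negate  [1]
-6      [1, -6]
*       [-6]
dup     [-6, -6]
swap    [-6, -6]
-8      [-6, -6, -8]
rot     [-6, -8, -6]

[-6, -8, -6]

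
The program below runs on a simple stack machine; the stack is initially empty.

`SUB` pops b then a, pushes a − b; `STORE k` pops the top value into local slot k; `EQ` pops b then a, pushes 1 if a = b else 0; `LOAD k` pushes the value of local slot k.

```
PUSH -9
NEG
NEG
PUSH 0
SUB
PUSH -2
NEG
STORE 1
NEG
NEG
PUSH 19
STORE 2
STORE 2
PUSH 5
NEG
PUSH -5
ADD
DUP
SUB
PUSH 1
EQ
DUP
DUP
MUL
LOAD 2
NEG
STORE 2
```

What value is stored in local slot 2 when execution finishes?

PUSH -9 : -9
NEG     : 9
NEG     : -9
PUSH 0  : -9 0
SUB     : -9
PUSH -2 : -9 -2
NEG     : -9 2
STORE 1 : -9
NEG     : 9
NEG     : -9
PUSH 19 : -9 19
STORE 2 : -9
STORE 2 : (empty)
PUSH 5  : 5
NEG     : -5
PUSH -5 : -5 -5
ADD     : -10
DUP     : -10 -10
SUB     : 0
PUSH 1  : 0 1
EQ      : 0
DUP     : 0 0
DUP     : 0 0 0
MUL     : 0 0
LOAD 2  : 0 0 -9
NEG     : 0 0 9
STORE 2 : 0 0

9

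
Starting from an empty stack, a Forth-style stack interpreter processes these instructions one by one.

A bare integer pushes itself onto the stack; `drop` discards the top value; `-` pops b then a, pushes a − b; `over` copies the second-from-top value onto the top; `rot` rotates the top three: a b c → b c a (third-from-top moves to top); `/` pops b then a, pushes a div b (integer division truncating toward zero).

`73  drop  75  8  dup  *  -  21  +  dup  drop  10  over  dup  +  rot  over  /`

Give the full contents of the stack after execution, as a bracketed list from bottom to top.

[10, 64, 0]

73    73
drop  (empty)
75    75
8     75 8
dup   75 8 8
*     75 64
-     11
21    11 21
+     32
dup   32 32
drop  32
10    32 10
over  32 10 32
dup   32 10 32 32
+     32 10 64
rot   10 64 32
over  10 64 32 64
/     10 64 0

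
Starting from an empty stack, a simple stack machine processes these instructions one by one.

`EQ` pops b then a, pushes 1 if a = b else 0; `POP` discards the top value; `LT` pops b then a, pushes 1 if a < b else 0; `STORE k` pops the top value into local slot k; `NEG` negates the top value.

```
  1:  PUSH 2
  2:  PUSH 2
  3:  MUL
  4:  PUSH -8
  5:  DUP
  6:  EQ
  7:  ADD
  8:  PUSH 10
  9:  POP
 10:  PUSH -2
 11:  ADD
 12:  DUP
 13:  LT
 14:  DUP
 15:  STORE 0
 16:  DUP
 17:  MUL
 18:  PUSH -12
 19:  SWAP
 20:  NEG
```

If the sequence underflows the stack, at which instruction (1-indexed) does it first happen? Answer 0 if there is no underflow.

PUSH 2    2
PUSH 2    2 2
MUL       4
PUSH -8   4 -8
DUP       4 -8 -8
EQ        4 1
ADD       5
PUSH 10   5 10
POP       5
PUSH -2   5 -2
ADD       3
DUP       3 3
LT        0
DUP       0 0
STORE 0   0
DUP       0 0
MUL       0
PUSH -12  0 -12
SWAP      -12 0
NEG       -12 0

0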